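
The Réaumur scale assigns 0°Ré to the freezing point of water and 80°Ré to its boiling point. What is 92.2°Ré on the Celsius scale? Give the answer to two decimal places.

115.25°C

Linear interpolation between the fixed points: C = (92.2 - 0) × 100 / (80 - 0) = 115.2500°C.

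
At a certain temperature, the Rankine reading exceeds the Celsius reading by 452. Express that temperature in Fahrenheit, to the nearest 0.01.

Let x be the Rankine reading; then the Celsius reading is 5/9·x - 273.15.
(5/9·x - 273.15) - x = -452  ⇒  (-4/9)·x = -178.85  ⇒  x = 402.4125°R.
In Celsius: (402.4125 - 491.67) × 5/9 = -49.5875°C.
In Fahrenheit: -49.5875 × 1.8 + 32 = -57.26°F.

-57.26°F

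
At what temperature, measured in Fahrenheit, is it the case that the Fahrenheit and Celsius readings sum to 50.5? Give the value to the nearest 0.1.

Let F be the Fahrenheit reading. The Celsius reading is C = 5/9·F - 17.7778.
Require F + C = 50.5: (14/9)·F - 17.7778 = 50.5.
F = (50.5 + 17.7778) / (14/9) = 43.9.

43.9°F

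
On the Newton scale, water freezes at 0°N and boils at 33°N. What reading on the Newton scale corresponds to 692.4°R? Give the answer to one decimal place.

36.8°N

First in Celsius: (692.4 - 491.67) × 5/9 = 111.5167°C.
Linearly onto the Newton scale: 0 + (111.5167 / 100) × (33 - 0) = 36.8°N.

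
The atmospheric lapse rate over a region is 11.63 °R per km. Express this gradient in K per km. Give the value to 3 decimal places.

6.461 K/km

The quantity depends on a temperature interval, so only the ratio of degree sizes applies; the offset between the scales is irrelevant.
A change of 1°R is a change of 5/9 K, so 11.63 × 5/9 = 6.461.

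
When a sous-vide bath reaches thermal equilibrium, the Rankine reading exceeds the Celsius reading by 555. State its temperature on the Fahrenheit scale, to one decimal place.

174.5°F

Let x be the Celsius reading; then the Rankine reading is 1.8·x + 491.67.
(1.8·x + 491.67) - x = 555  ⇒  (0.8)·x = 63.33  ⇒  x = 79.1625°C.
In Fahrenheit: 79.1625 × 1.8 + 32 = 174.5°F.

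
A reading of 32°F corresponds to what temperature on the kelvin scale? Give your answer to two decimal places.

In Celsius: (32 - 32) × 5/9 = 0.0000°C.
In kelvin: 0.0000 + 273.15 = 273.15 K.

273.15 K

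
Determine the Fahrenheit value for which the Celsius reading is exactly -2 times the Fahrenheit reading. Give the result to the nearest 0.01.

6.96°F

Let F be the Fahrenheit reading. The Celsius reading is C = 5/9·F - 17.7778.
Require C = -2·F: 5/9·F - 17.7778 = -2·F.
(23/9)·F = 17.7778  ⇒  F = 6.96.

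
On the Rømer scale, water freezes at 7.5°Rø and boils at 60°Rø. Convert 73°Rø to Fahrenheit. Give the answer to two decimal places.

256.57°F

Linear interpolation between the fixed points: C = (73 - 7.5) × 100 / (60 - 7.5) = 124.7619°C.
Then 124.7619 × 1.8 + 32 = 256.57°F.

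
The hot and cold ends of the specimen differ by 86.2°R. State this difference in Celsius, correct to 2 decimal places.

47.89°C

For a temperature interval the offset drops out; only the factor 5/9 applies.
86.2 × 5/9 = 47.89.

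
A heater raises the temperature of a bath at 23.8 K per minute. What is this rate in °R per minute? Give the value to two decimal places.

42.84 °R/minute

The quantity depends on a temperature interval, so only the ratio of degree sizes applies; the offset between the scales is irrelevant.
A change of 1 K is a change of 1.8°R, so 23.8 × 1.8 = 42.84.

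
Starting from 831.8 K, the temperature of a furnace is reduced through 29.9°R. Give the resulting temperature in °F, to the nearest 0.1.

1007.7°F

Initial temperature in Celsius: 831.8 - 273.15 = 558.6500°C.
The 29.9°R change is an interval, so only the factor 5/9 applies: -29.9 × 5/9 = -16.6111°C.
Final Celsius temperature: 558.6500 - 16.6111 = 542.0389°C.
In Fahrenheit: 542.0389 × 1.8 + 32 = 1007.7°F.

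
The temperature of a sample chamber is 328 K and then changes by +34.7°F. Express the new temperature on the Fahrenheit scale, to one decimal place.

Initial temperature in Celsius: 328 - 273.15 = 54.8500°C.
The 34.7°F change is an interval, so only the factor 5/9 applies: +34.7 × 5/9 = +19.2778°C.
Final Celsius temperature: 54.8500 + 19.2778 = 74.1278°C.
In Fahrenheit: 74.1278 × 1.8 + 32 = 165.4°F.

165.4°F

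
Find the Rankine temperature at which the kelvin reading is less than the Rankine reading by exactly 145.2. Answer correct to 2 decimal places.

Let R be the Rankine reading. The kelvin reading is K = 5/9·R.
Require K - R = -145.2: (-4/9)·R = -145.2.
R = (-145.2) / (-4/9) = 326.70.

326.70°R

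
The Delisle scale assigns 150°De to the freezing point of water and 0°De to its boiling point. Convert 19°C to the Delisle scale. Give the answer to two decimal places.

Linearly onto the Delisle scale: 150 + (19.0000 / 100) × (0 - 150) = 121.50°De.

121.50°De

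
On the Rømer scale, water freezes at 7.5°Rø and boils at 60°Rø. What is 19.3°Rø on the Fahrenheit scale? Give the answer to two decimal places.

Linear interpolation between the fixed points: C = (19.3 - 7.5) × 100 / (60 - 7.5) = 22.4762°C.
Then 22.4762 × 1.8 + 32 = 72.46°F.

72.46°F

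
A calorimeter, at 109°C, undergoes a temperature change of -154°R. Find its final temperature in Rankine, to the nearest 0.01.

533.87°R

The 154°R change is an interval, so only the factor 5/9 applies: -154 × 5/9 = -85.5556°C.
Final Celsius temperature: 109.0000 - 85.5556 = 23.4444°C.
In Rankine: 23.4444 × 1.8 + 491.67 = 533.87°R.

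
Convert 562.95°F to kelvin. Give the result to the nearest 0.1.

568.1 K

In Celsius: (562.95 - 32) × 5/9 = 294.9722°C.
In kelvin: 294.9722 + 273.15 = 568.1 K.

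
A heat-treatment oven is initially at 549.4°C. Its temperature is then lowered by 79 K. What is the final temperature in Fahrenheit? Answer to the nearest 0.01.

The 79 K change is an interval; Kelvin and Celsius degrees are the same size, so ΔC = -79°C.
Final Celsius temperature: 549.4000 - 79.0000 = 470.4000°C.
In Fahrenheit: 470.4000 × 1.8 + 32 = 878.72°F.

878.72°F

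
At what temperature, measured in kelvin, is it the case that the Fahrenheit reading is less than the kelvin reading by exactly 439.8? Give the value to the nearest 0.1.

24.8 K

Let K be the kelvin reading. The Fahrenheit reading is F = 1.8·K - 459.67.
Require F - K = -439.8: (0.8)·K - 459.67 = -439.8.
K = (-439.8 + 459.67) / (0.8) = 24.8.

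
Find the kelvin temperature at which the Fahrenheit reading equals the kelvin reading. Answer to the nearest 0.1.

574.6 K

Let K be the kelvin reading. The Fahrenheit reading is F = 1.8·K - 459.67.
Set F = K: 1.8·K - 459.67 = K.
(0.8)·K = 459.67  ⇒  K = 574.6.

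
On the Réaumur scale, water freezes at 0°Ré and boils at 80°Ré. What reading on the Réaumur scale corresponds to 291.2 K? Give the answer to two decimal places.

14.44°Ré

First in Celsius: 291.2 - 273.15 = 18.0500°C.
Linearly onto the Réaumur scale: 0 + (18.0500 / 100) × (80 - 0) = 14.44°Ré.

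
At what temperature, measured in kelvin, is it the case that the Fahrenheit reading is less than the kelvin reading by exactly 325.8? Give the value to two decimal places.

Let K be the kelvin reading. The Fahrenheit reading is F = 1.8·K - 459.67.
Require F - K = -325.8: (0.8)·K - 459.67 = -325.8.
K = (-325.8 + 459.67) / (0.8) = 167.34.

167.34 K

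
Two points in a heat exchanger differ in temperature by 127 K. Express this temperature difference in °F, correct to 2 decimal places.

For a temperature interval the offset drops out; only the factor 1.8 applies.
127 × 1.8 = 228.60.

228.60°F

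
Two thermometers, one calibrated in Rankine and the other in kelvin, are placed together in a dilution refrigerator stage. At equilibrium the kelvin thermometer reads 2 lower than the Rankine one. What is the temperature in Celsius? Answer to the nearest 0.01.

Let x be the Rankine reading; then the kelvin reading is 5/9·x.
(5/9·x) - x = -2  ⇒  (-4/9)·x = -2  ⇒  x = 4.5000°R.
In Celsius: (4.5 - 491.67) × 5/9 = -270.65°C.

-270.65°C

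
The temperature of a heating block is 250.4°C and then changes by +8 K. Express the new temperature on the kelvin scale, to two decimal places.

531.55 K

The 8 K change is an interval; Kelvin and Celsius degrees are the same size, so ΔC = +8°C.
Final Celsius temperature: 250.4000 + 8.0000 = 258.4000°C.
In kelvin: 258.4000 + 273.15 = 531.55 K.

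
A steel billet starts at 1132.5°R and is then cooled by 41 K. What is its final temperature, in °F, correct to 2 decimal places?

599.03°F

Initial temperature in Celsius: (1132.5 - 491.67) × 5/9 = 356.0167°C.
The 41 K change is an interval; Kelvin and Celsius degrees are the same size, so ΔC = -41°C.
Final Celsius temperature: 356.0167 - 41.0000 = 315.0167°C.
In Fahrenheit: 315.0167 × 1.8 + 32 = 599.03°F.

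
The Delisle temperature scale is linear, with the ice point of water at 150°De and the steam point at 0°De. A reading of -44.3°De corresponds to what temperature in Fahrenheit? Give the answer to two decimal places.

265.16°F

Linear interpolation between the fixed points: C = (-44.3 - 150) × 100 / (0 - 150) = 129.5333°C.
Then 129.5333 × 1.8 + 32 = 265.16°F.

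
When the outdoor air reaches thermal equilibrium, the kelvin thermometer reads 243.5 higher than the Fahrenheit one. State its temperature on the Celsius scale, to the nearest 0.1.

-2.9°C

Let x be the Fahrenheit reading; then the kelvin reading is 5/9·x + 255.372.
(5/9·x + 255.372) - x = 243.5  ⇒  (-4/9)·x = -11.8722  ⇒  x = 26.7125°F.
In Celsius: (26.7125 - 32) × 5/9 = -2.9°C.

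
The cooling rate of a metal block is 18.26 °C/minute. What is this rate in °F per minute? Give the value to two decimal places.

32.87 °F/minute

Since only a temperature interval is involved, the additive offset between the scales drops out.
A change of 1°C is a change of 1.8°F, so 18.26 × 1.8 = 32.87.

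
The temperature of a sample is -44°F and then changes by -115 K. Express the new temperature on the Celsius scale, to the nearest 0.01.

Initial temperature in Celsius: (-44 - 32) × 5/9 = -42.2222°C.
The 115 K change is an interval; Kelvin and Celsius degrees are the same size, so ΔC = -115°C.
Final Celsius temperature: -42.2222 - 115.0000 = -157.2222°C.

-157.22°C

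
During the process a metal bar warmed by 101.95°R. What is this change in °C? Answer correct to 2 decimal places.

An interval of 1°R corresponds to 5/9°C.
101.95 × 5/9 = 56.64.

56.64°C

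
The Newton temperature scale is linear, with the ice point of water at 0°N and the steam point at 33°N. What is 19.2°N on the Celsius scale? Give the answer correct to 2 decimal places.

Linear interpolation between the fixed points: C = (19.2 - 0) × 100 / (33 - 0) = 58.1818°C.

58.18°C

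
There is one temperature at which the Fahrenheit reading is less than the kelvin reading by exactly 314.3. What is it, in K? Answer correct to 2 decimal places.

Let K be the kelvin reading. The Fahrenheit reading is F = 1.8·K - 459.67.
Require F - K = -314.3: (0.8)·K - 459.67 = -314.3.
K = (-314.3 + 459.67) / (0.8) = 181.71.

181.71 K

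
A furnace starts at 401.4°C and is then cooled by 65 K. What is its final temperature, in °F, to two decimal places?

637.52°F

The 65 K change is an interval; Kelvin and Celsius degrees are the same size, so ΔC = -65°C.
Final Celsius temperature: 401.4000 - 65.0000 = 336.4000°C.
In Fahrenheit: 336.4000 × 1.8 + 32 = 637.52°F.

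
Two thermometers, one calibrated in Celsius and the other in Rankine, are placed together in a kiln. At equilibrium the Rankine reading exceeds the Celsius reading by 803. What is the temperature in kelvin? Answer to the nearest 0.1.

Let x be the Celsius reading; then the Rankine reading is 1.8·x + 491.67.
(1.8·x + 491.67) - x = 803  ⇒  (0.8)·x = 311.33  ⇒  x = 389.1625°C.
In kelvin: 389.1625 + 273.15 = 662.3 K.

662.3 K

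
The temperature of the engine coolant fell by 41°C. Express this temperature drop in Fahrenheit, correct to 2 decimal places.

Only the scale ratio 1.8 matters for a change in temperature.
41 × 1.8 = 73.80.

73.80°F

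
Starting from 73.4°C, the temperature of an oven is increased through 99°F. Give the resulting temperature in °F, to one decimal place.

The 99°F change is an interval, so only the factor 5/9 applies: +99 × 5/9 = +55.0000°C.
Final Celsius temperature: 73.4000 + 55.0000 = 128.4000°C.
In Fahrenheit: 128.4000 × 1.8 + 32 = 263.1°F.

263.1°F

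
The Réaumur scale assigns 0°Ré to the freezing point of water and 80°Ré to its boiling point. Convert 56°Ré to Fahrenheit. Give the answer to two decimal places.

158.00°F

Linear interpolation between the fixed points: C = (56 - 0) × 100 / (80 - 0) = 70.0000°C.
Then 70.0000 × 1.8 + 32 = 158.00°F.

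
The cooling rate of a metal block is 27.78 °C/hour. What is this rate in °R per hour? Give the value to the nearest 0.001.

50.004 °R/hour

Since only a temperature interval is involved, the additive offset between the scales drops out.
A change of 1°C is a change of 1.8°R, so 27.78 × 1.8 = 50.004.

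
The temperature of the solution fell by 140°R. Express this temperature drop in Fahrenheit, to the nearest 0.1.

Rankine and Fahrenheit degrees are the same size, so the interval is unchanged: 140.0.

140.0°F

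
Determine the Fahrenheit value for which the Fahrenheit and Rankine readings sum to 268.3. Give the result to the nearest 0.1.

-95.7°F

Let F be the Fahrenheit reading. The Rankine reading is R = 1·F + 459.67.
Require F + R = 268.3: (2)·F + 459.67 = 268.3.
F = (268.3 - 459.67) / (2) = -95.7.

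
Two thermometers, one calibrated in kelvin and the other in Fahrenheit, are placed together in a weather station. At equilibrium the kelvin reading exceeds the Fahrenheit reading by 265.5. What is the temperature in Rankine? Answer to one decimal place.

436.9°R

Let x be the kelvin reading; then the Fahrenheit reading is 1.8·x - 459.67.
(1.8·x - 459.67) - x = -265.5  ⇒  (0.8)·x = 194.17  ⇒  x = 242.7125 K.
In Celsius: 242.7125 - 273.15 = -30.4375°C.
In Rankine: -30.4375 × 1.8 + 491.67 = 436.9°R.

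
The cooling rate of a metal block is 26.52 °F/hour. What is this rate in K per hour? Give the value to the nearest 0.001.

Since only a temperature interval is involved, the additive offset between the scales drops out.
A change of 1°F is a change of 5/9 K, so 26.52 × 5/9 = 14.733.

14.733 K/hour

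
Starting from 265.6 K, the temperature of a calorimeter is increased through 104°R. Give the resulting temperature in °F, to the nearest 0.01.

122.41°F

Initial temperature in Celsius: 265.6 - 273.15 = -7.5500°C.
The 104°R change is an interval, so only the factor 5/9 applies: +104 × 5/9 = +57.7778°C.
Final Celsius temperature: -7.5500 + 57.7778 = 50.2278°C.
In Fahrenheit: 50.2278 × 1.8 + 32 = 122.41°F.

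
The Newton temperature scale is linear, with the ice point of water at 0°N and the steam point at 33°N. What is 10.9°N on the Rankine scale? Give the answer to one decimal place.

551.1°R

Linear interpolation between the fixed points: C = (10.9 - 0) × 100 / (33 - 0) = 33.0303°C.
Then 33.0303 × 1.8 + 491.67 = 551.1°R.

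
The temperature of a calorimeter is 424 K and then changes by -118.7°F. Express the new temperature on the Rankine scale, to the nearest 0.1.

644.5°R

Initial temperature in Celsius: 424 - 273.15 = 150.8500°C.
The 118.7°F change is an interval, so only the factor 5/9 applies: -118.7 × 5/9 = -65.9444°C.
Final Celsius temperature: 150.8500 - 65.9444 = 84.9056°C.
In Rankine: 84.9056 × 1.8 + 491.67 = 644.5°R.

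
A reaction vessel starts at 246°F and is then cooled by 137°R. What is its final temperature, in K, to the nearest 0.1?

Initial temperature in Celsius: (246 - 32) × 5/9 = 118.8889°C.
The 137°R change is an interval, so only the factor 5/9 applies: -137 × 5/9 = -76.1111°C.
Final Celsius temperature: 118.8889 - 76.1111 = 42.7778°C.
In kelvin: 42.7778 + 273.15 = 315.9 K.

315.9 K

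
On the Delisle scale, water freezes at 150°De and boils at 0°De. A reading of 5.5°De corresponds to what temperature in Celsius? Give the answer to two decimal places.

96.33°C

Linear interpolation between the fixed points: C = (5.5 - 150) × 100 / (0 - 150) = 96.3333°C.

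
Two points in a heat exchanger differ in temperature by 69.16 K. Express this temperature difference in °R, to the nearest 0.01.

An interval of 1 K corresponds to 1.8°R.
69.16 × 1.8 = 124.49.

124.49°R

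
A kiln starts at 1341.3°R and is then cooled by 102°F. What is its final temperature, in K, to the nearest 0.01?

Initial temperature in Celsius: (1341.3 - 491.67) × 5/9 = 472.0167°C.
The 102°F change is an interval, so only the factor 5/9 applies: -102 × 5/9 = -56.6667°C.
Final Celsius temperature: 472.0167 - 56.6667 = 415.3500°C.
In kelvin: 415.3500 + 273.15 = 688.50 K.

688.50 K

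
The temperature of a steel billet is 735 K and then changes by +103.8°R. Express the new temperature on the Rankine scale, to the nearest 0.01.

1426.80°R

Initial temperature in Celsius: 735 - 273.15 = 461.8500°C.
The 103.8°R change is an interval, so only the factor 5/9 applies: +103.8 × 5/9 = +57.6667°C.
Final Celsius temperature: 461.8500 + 57.6667 = 519.5167°C.
In Rankine: 519.5167 × 1.8 + 491.67 = 1426.80°R.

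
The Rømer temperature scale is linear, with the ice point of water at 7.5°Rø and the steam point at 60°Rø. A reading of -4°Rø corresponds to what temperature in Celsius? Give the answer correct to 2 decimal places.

Linear interpolation between the fixed points: C = (-4 - 7.5) × 100 / (60 - 7.5) = -21.9048°C.

-21.90°C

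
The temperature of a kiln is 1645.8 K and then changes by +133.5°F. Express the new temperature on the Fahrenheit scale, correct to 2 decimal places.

2636.27°F

Initial temperature in Celsius: 1645.8 - 273.15 = 1372.6500°C.
The 133.5°F change is an interval, so only the factor 5/9 applies: +133.5 × 5/9 = +74.1667°C.
Final Celsius temperature: 1372.6500 + 74.1667 = 1446.8167°C.
In Fahrenheit: 1446.8167 × 1.8 + 32 = 2636.27°F.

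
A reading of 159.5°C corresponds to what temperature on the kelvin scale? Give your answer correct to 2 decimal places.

In kelvin: 159.5000 + 273.15 = 432.65 K.

432.65 K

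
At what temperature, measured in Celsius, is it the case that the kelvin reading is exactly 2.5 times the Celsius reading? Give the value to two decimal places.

Let C be the Celsius reading. The kelvin reading is K = 1·C + 273.15.
Require K = 2.5·C: 1·C + 273.15 = 2.5·C.
(-1.5)·C = -273.15  ⇒  C = 182.10.

182.10°C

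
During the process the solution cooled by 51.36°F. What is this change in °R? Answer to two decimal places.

Fahrenheit and Rankine degrees are the same size, so the interval is unchanged: 51.36.

51.36°R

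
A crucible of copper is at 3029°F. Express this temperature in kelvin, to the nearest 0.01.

1938.15 K

In Celsius: (3029 - 32) × 5/9 = 1665.0000°C.
In kelvin: 1665.0000 + 273.15 = 1938.15 K.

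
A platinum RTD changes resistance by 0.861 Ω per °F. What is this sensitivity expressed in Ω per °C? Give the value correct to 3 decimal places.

1.550 Ω per °C

Since only a temperature interval is involved, the additive offset between the scales drops out.
A change of 1°C is a change of 1.8°F, so per °C the value is 0.861 × 1.8 = 1.550.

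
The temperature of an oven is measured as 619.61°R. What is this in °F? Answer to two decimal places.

In Celsius: (619.61 - 491.67) × 5/9 = 71.0778°C.
In Fahrenheit: 71.0778 × 1.8 + 32 = 159.94°F.

159.94°F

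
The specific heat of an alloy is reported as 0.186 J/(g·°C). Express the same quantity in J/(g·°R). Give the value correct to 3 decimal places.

0.103 J/(g·°R)

The quantity depends on a temperature interval, so only the ratio of degree sizes applies; the offset between the scales is irrelevant.
A change of 1°R is a change of 5/9°C, so per °R the value is 0.186 × 5/9 = 0.103.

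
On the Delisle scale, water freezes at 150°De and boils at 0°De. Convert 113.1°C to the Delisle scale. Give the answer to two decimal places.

Linearly onto the Delisle scale: 150 + (113.1000 / 100) × (0 - 150) = -19.65°De.

-19.65°De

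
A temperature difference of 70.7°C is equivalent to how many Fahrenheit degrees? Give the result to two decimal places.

127.26°F

For a temperature interval the offset drops out; only the factor 1.8 applies.
70.7 × 1.8 = 127.26.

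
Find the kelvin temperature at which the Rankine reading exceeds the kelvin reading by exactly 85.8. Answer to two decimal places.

Let K be the kelvin reading. The Rankine reading is R = 1.8·K.
Require R - K = 85.8: (0.8)·K = 85.8.
K = (85.8) / (0.8) = 107.25.

107.25 K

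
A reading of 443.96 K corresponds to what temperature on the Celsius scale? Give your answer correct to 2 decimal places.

In Celsius: 443.96 - 273.15 = 170.8100°C.

170.81°C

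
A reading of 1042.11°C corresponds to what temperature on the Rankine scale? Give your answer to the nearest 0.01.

In Rankine: 1042.1100 × 1.8 + 491.67 = 2367.47°R.

2367.47°R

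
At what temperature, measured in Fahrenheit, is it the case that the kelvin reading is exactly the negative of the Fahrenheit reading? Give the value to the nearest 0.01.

-164.17°F

Let F be the Fahrenheit reading. The kelvin reading is K = 5/9·F + 255.372.
Require K = -1·F: 5/9·F + 255.372 = -1·F.
(14/9)·F = -255.372  ⇒  F = -164.17.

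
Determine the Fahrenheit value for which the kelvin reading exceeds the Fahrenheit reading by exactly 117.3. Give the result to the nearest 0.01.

Let F be the Fahrenheit reading. The kelvin reading is K = 5/9·F + 255.372.
Require K - F = 117.3: (-4/9)·F + 255.372 = 117.3.
F = (117.3 - 255.372) / (-4/9) = 310.66.

310.66°F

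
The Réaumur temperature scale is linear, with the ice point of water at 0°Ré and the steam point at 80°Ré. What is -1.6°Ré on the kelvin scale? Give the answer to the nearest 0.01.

271.15 K

Linear interpolation between the fixed points: C = (-1.6 - 0) × 100 / (80 - 0) = -2.0000°C.
Then -2.0000 + 273.15 = 271.15 K.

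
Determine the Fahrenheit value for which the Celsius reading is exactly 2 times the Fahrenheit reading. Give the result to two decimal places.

-12.31°F

Let F be the Fahrenheit reading. The Celsius reading is C = 5/9·F - 17.7778.
Require C = 2·F: 5/9·F - 17.7778 = 2·F.
(-13/9)·F = 17.7778  ⇒  F = -12.31.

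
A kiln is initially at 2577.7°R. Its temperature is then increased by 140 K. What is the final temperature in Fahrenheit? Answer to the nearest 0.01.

Initial temperature in Celsius: (2577.7 - 491.67) × 5/9 = 1158.9056°C.
The 140 K change is an interval; Kelvin and Celsius degrees are the same size, so ΔC = +140°C.
Final Celsius temperature: 1158.9056 + 140.0000 = 1298.9056°C.
In Fahrenheit: 1298.9056 × 1.8 + 32 = 2370.03°F.

2370.03°F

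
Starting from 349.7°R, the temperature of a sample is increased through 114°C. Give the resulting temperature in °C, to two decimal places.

35.13°C

Initial temperature in Celsius: (349.7 - 491.67) × 5/9 = -78.8722°C.
Final Celsius temperature: -78.8722 + 114.0000 = 35.1278°C.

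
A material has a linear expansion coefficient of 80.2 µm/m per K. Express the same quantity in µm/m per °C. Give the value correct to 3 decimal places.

80.200 µm/m per °C

The quantity depends on a temperature interval, so only the ratio of degree sizes applies; the offset between the scales is irrelevant.
A change of 1°C is a change of 1 K, so per °C the value is 80.2 × 1 = 80.200.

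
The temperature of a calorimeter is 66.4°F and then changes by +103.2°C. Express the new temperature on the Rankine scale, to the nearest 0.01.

Initial temperature in Celsius: (66.4 - 32) × 5/9 = 19.1111°C.
Final Celsius temperature: 19.1111 + 103.2000 = 122.3111°C.
In Rankine: 122.3111 × 1.8 + 491.67 = 711.83°R.

711.83°R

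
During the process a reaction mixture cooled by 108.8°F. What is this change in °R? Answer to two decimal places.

108.80°R

Fahrenheit and Rankine degrees are the same size, so the interval is unchanged: 108.80.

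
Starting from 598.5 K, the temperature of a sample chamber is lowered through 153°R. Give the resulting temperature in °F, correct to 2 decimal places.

Initial temperature in Celsius: 598.5 - 273.15 = 325.3500°C.
The 153°R change is an interval, so only the factor 5/9 applies: -153 × 5/9 = -85.0000°C.
Final Celsius temperature: 325.3500 - 85.0000 = 240.3500°C.
In Fahrenheit: 240.3500 × 1.8 + 32 = 464.63°F.

464.63°F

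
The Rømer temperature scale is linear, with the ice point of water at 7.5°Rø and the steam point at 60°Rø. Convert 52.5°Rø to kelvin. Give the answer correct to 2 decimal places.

Linear interpolation between the fixed points: C = (52.5 - 7.5) × 100 / (60 - 7.5) = 85.7143°C.
Then 85.7143 + 273.15 = 358.86 K.

358.86 K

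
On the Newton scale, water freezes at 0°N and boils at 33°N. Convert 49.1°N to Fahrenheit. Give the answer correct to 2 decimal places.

299.82°F

Linear interpolation between the fixed points: C = (49.1 - 0) × 100 / (33 - 0) = 148.7879°C.
Then 148.7879 × 1.8 + 32 = 299.82°F.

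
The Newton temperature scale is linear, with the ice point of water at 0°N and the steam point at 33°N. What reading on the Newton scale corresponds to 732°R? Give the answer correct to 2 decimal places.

First in Celsius: (732 - 491.67) × 5/9 = 133.5167°C.
Linearly onto the Newton scale: 0 + (133.5167 / 100) × (33 - 0) = 44.06°N.

44.06°N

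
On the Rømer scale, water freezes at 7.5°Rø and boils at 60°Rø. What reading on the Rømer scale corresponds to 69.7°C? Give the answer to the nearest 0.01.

Linearly onto the Rømer scale: 7.5 + (69.7000 / 100) × (60 - 7.5) = 44.09°Rø.

44.09°Rø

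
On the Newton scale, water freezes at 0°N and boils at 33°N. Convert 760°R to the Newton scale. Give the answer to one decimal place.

49.2°N

First in Celsius: (760 - 491.67) × 5/9 = 149.0722°C.
Linearly onto the Newton scale: 0 + (149.0722 / 100) × (33 - 0) = 49.2°N.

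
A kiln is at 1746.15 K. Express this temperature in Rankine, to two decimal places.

3143.07°R

In Celsius: 1746.15 - 273.15 = 1473.0000°C.
In Rankine: 1473.0000 × 1.8 + 491.67 = 3143.07°R.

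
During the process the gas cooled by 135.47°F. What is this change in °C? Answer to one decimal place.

75.3°C

Only the scale ratio 5/9 matters for a change in temperature.
135.47 × 5/9 = 75.3.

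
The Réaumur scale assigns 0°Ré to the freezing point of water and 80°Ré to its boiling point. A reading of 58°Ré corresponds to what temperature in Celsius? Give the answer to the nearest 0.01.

Linear interpolation between the fixed points: C = (58 - 0) × 100 / (80 - 0) = 72.5000°C.

72.50°C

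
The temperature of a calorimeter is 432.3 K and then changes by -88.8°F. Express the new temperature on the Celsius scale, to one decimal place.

109.8°C

Initial temperature in Celsius: 432.3 - 273.15 = 159.1500°C.
The 88.8°F change is an interval, so only the factor 5/9 applies: -88.8 × 5/9 = -49.3333°C.
Final Celsius temperature: 159.1500 - 49.3333 = 109.8167°C.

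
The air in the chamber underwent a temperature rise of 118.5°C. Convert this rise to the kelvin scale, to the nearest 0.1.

118.5 K

Celsius and kelvin degrees are the same size, so the interval is unchanged: 118.5.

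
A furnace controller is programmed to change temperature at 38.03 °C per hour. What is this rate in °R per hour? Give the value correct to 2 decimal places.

68.45 °R/hour

The quantity depends on a temperature interval, so only the ratio of degree sizes applies; the offset between the scales is irrelevant.
A change of 1°C is a change of 1.8°R, so 38.03 × 1.8 = 68.45.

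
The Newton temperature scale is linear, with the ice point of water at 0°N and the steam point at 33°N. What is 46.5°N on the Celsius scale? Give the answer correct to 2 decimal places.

Linear interpolation between the fixed points: C = (46.5 - 0) × 100 / (33 - 0) = 140.9091°C.

140.91°C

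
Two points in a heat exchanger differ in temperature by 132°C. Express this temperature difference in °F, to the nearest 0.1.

237.6°F

For a temperature interval the offset drops out; only the factor 1.8 applies.
132 × 1.8 = 237.6.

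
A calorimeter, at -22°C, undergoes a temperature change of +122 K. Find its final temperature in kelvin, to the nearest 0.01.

373.15 K

The 122 K change is an interval; Kelvin and Celsius degrees are the same size, so ΔC = +122°C.
Final Celsius temperature: -22.0000 + 122.0000 = 100.0000°C.
In kelvin: 100.0000 + 273.15 = 373.15 K.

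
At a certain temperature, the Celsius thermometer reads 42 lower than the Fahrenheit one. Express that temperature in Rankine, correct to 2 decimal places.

Let x be the Fahrenheit reading; then the Celsius reading is 5/9·x - 17.7778.
(5/9·x - 17.7778) - x = -42  ⇒  (-4/9)·x = -24.2222  ⇒  x = 54.5000°F.
In Celsius: (54.5 - 32) × 5/9 = 12.5000°C.
In Rankine: 12.5000 × 1.8 + 491.67 = 514.17°R.

514.17°R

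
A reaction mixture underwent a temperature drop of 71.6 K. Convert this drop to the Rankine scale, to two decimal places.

An interval of 1 K corresponds to 1.8°R.
71.6 × 1.8 = 128.88.

128.88°R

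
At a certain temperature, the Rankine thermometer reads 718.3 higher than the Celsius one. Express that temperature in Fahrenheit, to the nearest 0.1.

541.9°F

Let x be the Celsius reading; then the Rankine reading is 1.8·x + 491.67.
(1.8·x + 491.67) - x = 718.3  ⇒  (0.8)·x = 226.63  ⇒  x = 283.2875°C.
In Fahrenheit: 283.2875 × 1.8 + 32 = 541.9°F.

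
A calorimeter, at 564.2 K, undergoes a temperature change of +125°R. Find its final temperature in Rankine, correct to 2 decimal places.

1140.56°R

Initial temperature in Celsius: 564.2 - 273.15 = 291.0500°C.
The 125°R change is an interval, so only the factor 5/9 applies: +125 × 5/9 = +69.4444°C.
Final Celsius temperature: 291.0500 + 69.4444 = 360.4944°C.
In Rankine: 360.4944 × 1.8 + 491.67 = 1140.56°R.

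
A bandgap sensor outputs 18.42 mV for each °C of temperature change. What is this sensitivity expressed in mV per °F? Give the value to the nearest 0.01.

10.23 mV per °F

Since only a temperature interval is involved, the additive offset between the scales drops out.
A change of 1°F is a change of 5/9°C, so per °F the value is 18.42 × 5/9 = 10.23.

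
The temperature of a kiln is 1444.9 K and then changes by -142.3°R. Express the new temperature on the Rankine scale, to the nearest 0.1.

Initial temperature in Celsius: 1444.9 - 273.15 = 1171.7500°C.
The 142.3°R change is an interval, so only the factor 5/9 applies: -142.3 × 5/9 = -79.0556°C.
Final Celsius temperature: 1171.7500 - 79.0556 = 1092.6944°C.
In Rankine: 1092.6944 × 1.8 + 491.67 = 2458.5°R.

2458.5°R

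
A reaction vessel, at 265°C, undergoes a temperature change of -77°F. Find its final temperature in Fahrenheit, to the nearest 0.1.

432.0°F

The 77°F change is an interval, so only the factor 5/9 applies: -77 × 5/9 = -42.7778°C.
Final Celsius temperature: 265.0000 - 42.7778 = 222.2222°C.
In Fahrenheit: 222.2222 × 1.8 + 32 = 432.0°F.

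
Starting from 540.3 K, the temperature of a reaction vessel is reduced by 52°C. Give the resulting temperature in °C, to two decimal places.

Initial temperature in Celsius: 540.3 - 273.15 = 267.1500°C.
Final Celsius temperature: 267.1500 - 52.0000 = 215.1500°C.

215.15°C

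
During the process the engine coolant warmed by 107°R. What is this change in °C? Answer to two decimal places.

Only the scale ratio 5/9 matters for a change in temperature.
107 × 5/9 = 59.44.

59.44°C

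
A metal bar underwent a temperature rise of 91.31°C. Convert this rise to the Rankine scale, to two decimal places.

164.36°R

Only the scale ratio 1.8 matters for a change in temperature.
91.31 × 1.8 = 164.36.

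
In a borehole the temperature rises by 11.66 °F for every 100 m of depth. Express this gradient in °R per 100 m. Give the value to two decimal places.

11.66 °R/100 m

The quantity depends on a temperature interval, so only the ratio of degree sizes applies; the offset between the scales is irrelevant.
A change of 1°F is a change of 1°R, so 11.66 × 1 = 11.66.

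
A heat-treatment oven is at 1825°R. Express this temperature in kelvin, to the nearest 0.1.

1013.9 K

In Celsius: (1825 - 491.67) × 5/9 = 740.7389°C.
In kelvin: 740.7389 + 273.15 = 1013.9 K.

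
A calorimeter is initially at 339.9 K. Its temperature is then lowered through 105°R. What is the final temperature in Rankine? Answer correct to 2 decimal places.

506.82°R

Initial temperature in Celsius: 339.9 - 273.15 = 66.7500°C.
The 105°R change is an interval, so only the factor 5/9 applies: -105 × 5/9 = -58.3333°C.
Final Celsius temperature: 66.7500 - 58.3333 = 8.4167°C.
In Rankine: 8.4167 × 1.8 + 491.67 = 506.82°R.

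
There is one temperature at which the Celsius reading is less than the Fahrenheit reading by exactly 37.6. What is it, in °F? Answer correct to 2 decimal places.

44.60°F

Let F be the Fahrenheit reading. The Celsius reading is C = 5/9·F - 17.7778.
Require C - F = -37.6: (-4/9)·F - 17.7778 = -37.6.
F = (-37.6 + 17.7778) / (-4/9) = 44.60.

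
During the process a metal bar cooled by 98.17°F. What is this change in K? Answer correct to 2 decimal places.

Only the scale ratio 5/9 matters for a change in temperature.
98.17 × 5/9 = 54.54.

54.54 K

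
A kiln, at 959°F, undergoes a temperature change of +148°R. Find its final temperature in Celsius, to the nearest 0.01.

597.22°C

Initial temperature in Celsius: (959 - 32) × 5/9 = 515.0000°C.
The 148°R change is an interval, so only the factor 5/9 applies: +148 × 5/9 = +82.2222°C.
Final Celsius temperature: 515.0000 + 82.2222 = 597.2222°C.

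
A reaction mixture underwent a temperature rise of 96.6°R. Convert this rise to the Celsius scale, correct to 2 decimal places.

Only the scale ratio 5/9 matters for a change in temperature.
96.6 × 5/9 = 53.67.

53.67°C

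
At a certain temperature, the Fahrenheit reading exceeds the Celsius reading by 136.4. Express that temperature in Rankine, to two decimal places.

Let x be the Fahrenheit reading; then the Celsius reading is 5/9·x - 17.7778.
(5/9·x - 17.7778) - x = -136.4  ⇒  (-4/9)·x = -118.622  ⇒  x = 266.9000°F.
In Celsius: (266.9 - 32) × 5/9 = 130.5000°C.
In Rankine: 130.5000 × 1.8 + 491.67 = 726.57°R.

726.57°R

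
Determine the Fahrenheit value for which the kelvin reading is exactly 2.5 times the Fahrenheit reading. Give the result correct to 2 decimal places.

Let F be the Fahrenheit reading. The kelvin reading is K = 5/9·F + 255.372.
Require K = 2.5·F: 5/9·F + 255.372 = 2.5·F.
(-35/18)·F = -255.372  ⇒  F = 131.33.

131.33°F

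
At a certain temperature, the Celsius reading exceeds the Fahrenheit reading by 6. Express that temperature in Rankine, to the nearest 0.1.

Let x be the Celsius reading; then the Fahrenheit reading is 1.8·x + 32.
(1.8·x + 32) - x = -6  ⇒  (0.8)·x = -38  ⇒  x = -47.5000°C.
In Rankine: -47.5000 × 1.8 + 491.67 = 406.2°R.

406.2°R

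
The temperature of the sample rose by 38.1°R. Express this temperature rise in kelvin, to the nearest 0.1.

21.2 K

For a temperature interval the offset drops out; only the factor 5/9 applies.
38.1 × 5/9 = 21.2.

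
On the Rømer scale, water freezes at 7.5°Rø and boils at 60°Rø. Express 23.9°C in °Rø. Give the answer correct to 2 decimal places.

Linearly onto the Rømer scale: 7.5 + (23.9000 / 100) × (60 - 7.5) = 20.05°Rø.

20.05°Rø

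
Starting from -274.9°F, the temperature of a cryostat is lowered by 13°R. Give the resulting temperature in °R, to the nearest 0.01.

Initial temperature in Celsius: (-274.9 - 32) × 5/9 = -170.5000°C.
The 13°R change is an interval, so only the factor 5/9 applies: -13 × 5/9 = -7.2222°C.
Final Celsius temperature: -170.5000 - 7.2222 = -177.7222°C.
In Rankine: -177.7222 × 1.8 + 491.67 = 171.77°R.

171.77°R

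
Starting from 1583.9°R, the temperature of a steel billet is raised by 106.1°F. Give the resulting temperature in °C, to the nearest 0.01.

665.74°C

Initial temperature in Celsius: (1583.9 - 491.67) × 5/9 = 606.7944°C.
The 106.1°F change is an interval, so only the factor 5/9 applies: +106.1 × 5/9 = +58.9444°C.
Final Celsius temperature: 606.7944 + 58.9444 = 665.7389°C.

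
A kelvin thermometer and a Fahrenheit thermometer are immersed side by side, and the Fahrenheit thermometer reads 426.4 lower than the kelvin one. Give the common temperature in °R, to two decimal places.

74.86°R

Let x be the kelvin reading; then the Fahrenheit reading is 1.8·x - 459.67.
(1.8·x - 459.67) - x = -426.4  ⇒  (0.8)·x = 33.27  ⇒  x = 41.5875 K.
In Celsius: 41.5875 - 273.15 = -231.5625°C.
In Rankine: -231.5625 × 1.8 + 491.67 = 74.86°R.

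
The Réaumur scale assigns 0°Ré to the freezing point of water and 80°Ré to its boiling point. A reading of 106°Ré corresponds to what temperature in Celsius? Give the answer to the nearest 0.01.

132.50°C

Linear interpolation between the fixed points: C = (106 - 0) × 100 / (80 - 0) = 132.5000°C.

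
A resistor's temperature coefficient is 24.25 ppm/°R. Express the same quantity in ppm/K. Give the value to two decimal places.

The quantity depends on a temperature interval, so only the ratio of degree sizes applies; the offset between the scales is irrelevant.
A change of 1 K is a change of 1.8°R, so per K the value is 24.25 × 1.8 = 43.65.

43.65 ppm/K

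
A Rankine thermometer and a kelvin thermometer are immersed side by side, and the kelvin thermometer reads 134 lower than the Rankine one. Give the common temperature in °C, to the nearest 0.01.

Let x be the Rankine reading; then the kelvin reading is 5/9·x.
(5/9·x) - x = -134  ⇒  (-4/9)·x = -134  ⇒  x = 301.5000°R.
In Celsius: (301.5 - 491.67) × 5/9 = -105.65°C.

-105.65°C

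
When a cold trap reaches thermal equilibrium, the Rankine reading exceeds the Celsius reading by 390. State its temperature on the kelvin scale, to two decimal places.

Let x be the Rankine reading; then the Celsius reading is 5/9·x - 273.15.
(5/9·x - 273.15) - x = -390  ⇒  (-4/9)·x = -116.85  ⇒  x = 262.9125°R.
In Celsius: (262.9125 - 491.67) × 5/9 = -127.0875°C.
In kelvin: -127.0875 + 273.15 = 146.06 K.

146.06 K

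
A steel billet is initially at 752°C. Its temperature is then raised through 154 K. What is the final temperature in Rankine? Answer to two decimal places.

The 154 K change is an interval; Kelvin and Celsius degrees are the same size, so ΔC = +154°C.
Final Celsius temperature: 752.0000 + 154.0000 = 906.0000°C.
In Rankine: 906.0000 × 1.8 + 491.67 = 2122.47°R.

2122.47°R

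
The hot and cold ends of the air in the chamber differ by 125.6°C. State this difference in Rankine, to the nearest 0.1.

226.1°R

For a temperature interval the offset drops out; only the factor 1.8 applies.
125.6 × 1.8 = 226.1.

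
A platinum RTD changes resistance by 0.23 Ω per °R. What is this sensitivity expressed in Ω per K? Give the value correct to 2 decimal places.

Since only a temperature interval is involved, the additive offset between the scales drops out.
A change of 1 K is a change of 1.8°R, so per K the value is 0.23 × 1.8 = 0.41.

0.41 Ω per K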